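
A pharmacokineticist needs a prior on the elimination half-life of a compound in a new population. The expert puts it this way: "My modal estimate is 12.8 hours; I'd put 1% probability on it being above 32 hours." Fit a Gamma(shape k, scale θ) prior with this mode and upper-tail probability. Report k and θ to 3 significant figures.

k ≈ 6.59, θ ≈ 2.29

Gamma(k,θ) with k>1 has mode (k−1)θ, so θ = 12.8/(k−1).
Need P(X < 32) = 0.99 with θ tied to k this way. Start at k = 2, θ = 12.8: P(X<32) ≈ 0.713.
Too low — raise k to concentrate. Iterating converges to k ≈ 6.59.
Then θ = 12.8/(6.59−1) ≈ 2.29.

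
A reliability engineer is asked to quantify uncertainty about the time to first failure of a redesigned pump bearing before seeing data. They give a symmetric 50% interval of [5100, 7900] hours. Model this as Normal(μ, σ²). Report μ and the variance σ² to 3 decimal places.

μ = 6500.000, σ² = 4308294.303

A symmetric 50% interval runs μ ± z·σ with z = 0.6745.
Half-width = 1400, so σ = 1400/0.6745 = 2075.6431 and σ² = 4308294.303.
μ is the interval midpoint, 6500.000.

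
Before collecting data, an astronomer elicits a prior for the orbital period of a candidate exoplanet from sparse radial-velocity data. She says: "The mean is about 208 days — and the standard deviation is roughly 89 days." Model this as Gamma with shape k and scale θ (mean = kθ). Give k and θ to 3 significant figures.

For Gamma(k, scale θ): mean = kθ, variance = kθ², so CV = 1/√k.
CV = SD/mean = 89/208 = 0.4279, hence k = 1/CV² = 5.46.
Then θ = mean/k = 208/5.46 = 38.1.

k ≈ 5.46, θ ≈ 38.1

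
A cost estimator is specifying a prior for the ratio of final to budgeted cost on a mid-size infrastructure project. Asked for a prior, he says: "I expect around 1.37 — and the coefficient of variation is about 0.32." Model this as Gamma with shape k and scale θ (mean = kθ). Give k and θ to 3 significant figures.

For Gamma(k, scale θ): mean = kθ, variance = kθ², so CV = 1/√k.
CV = 0.32, hence k = 1/CV² = 9.77.
Then θ = mean/k = 1.37/9.77 = 0.14.

k ≈ 9.77, θ ≈ 0.14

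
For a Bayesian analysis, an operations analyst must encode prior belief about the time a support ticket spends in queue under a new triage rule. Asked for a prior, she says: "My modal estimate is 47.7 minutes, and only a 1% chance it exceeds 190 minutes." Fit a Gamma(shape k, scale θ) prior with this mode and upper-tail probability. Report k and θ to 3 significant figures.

Gamma(k,θ) with k>1 has mode (k−1)θ, so θ = 47.7/(k−1).
Need P(X < 190) = 0.99 with θ tied to k this way. Start at k = 2, θ = 47.7: P(X<190) ≈ 0.907.
Too low — raise k to concentrate. Iterating converges to k ≈ 3.19.
Then θ = 47.7/(3.19−1) ≈ 21.8.

k ≈ 3.19, θ ≈ 21.8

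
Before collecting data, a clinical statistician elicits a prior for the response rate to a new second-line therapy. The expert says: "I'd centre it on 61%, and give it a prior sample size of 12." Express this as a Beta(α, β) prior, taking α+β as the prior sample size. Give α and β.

α = 7.32, β = 4.68

Under the effective-sample-size interpretation, Beta(α, β) has prior mean α/(α+β) and prior sample size α+β.
So α+β = 12 and α/(α+β) = 0.61, giving α = 0.61·12 = 7.32 and β = 12 − 7.32 = 4.68.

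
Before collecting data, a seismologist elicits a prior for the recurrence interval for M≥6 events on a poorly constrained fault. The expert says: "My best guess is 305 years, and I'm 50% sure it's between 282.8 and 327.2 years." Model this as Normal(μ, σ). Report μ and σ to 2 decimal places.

A symmetric 50% interval runs μ ± z·σ with z = 0.6745.
Half-width = 22.2, so σ = 22.2/0.6745 = 32.91.
μ is the stated best guess, 305.00.

μ = 305.00, σ = 32.91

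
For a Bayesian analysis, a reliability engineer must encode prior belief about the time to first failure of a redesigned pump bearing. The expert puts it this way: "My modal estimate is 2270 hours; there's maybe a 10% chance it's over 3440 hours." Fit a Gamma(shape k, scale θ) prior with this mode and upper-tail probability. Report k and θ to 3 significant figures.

Gamma(k,θ) with k>1 has mode (k−1)θ, so θ = 2270/(k−1).
Need P(X < 3440) = 0.9 with θ tied to k this way. Start at k = 2, θ = 2270: P(X<3440) ≈ 0.447.
Too low — raise k to concentrate. Iterating converges to k ≈ 11.8.
Then θ = 2270/(11.8−1) ≈ 211.

k ≈ 11.8, θ ≈ 211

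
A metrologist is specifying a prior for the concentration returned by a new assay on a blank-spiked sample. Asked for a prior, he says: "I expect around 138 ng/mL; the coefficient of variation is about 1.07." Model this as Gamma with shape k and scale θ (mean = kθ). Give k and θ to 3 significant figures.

For Gamma(k, scale θ): mean = kθ, variance = kθ², so CV = 1/√k.
CV = 1.07, hence k = 1/CV² = 0.873.
Then θ = mean/k = 138/0.873 = 158.

k ≈ 0.873, θ ≈ 158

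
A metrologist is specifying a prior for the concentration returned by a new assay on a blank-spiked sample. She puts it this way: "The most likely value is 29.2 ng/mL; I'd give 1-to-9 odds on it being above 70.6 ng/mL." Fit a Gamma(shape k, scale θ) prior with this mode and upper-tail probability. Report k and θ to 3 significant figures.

Gamma(k,θ) with k>1 has mode (k−1)θ, so θ = 29.2/(k−1).
Need P(X < 70.6) = 0.9 with θ tied to k this way. Start at k = 2, θ = 29.2: P(X<70.6) ≈ 0.695.
Too low — raise k to concentrate. Iterating converges to k ≈ 3.47.
Then θ = 29.2/(3.47−1) ≈ 11.8.

k ≈ 3.47, θ ≈ 11.8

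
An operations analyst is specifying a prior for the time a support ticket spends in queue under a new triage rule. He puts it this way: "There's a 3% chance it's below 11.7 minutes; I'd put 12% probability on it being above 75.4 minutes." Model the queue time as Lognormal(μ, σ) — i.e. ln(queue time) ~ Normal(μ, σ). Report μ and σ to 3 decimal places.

If T ~ Lognormal(μ,σ) then ln T ~ Normal(μ,σ), so the p-quantile of ln T is μ + z_p·σ.
ln(11.7) = 2.46 and ln(75.4) = 4.323; z_{0.03} = -1.881, z_{0.88} = 1.175.
σ = (4.323 − 2.46)/(1.175 − (-1.881)) = 0.610.
μ = 2.46 − (-1.881)·0.610 = 3.606.

μ ≈ 3.606, σ ≈ 0.610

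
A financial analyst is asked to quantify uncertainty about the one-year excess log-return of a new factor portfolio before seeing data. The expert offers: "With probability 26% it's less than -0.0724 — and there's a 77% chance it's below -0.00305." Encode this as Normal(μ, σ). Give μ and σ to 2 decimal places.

For Normal(μ,σ), the p-quantile is μ + z_p·σ. Here z_{0.26} = -0.6433, z_{0.77} = 0.7388.
So -0.0724 = μ − 0.6433σ and -0.00305 = μ + 0.7388σ.
Subtracting: σ = (-0.00305 − -0.0724)/(0.7388 − (-0.6433)) = 0.05.
Then μ = -0.0724 − (-0.6433)·0.05 = -0.04.

μ = -0.04, σ = 0.05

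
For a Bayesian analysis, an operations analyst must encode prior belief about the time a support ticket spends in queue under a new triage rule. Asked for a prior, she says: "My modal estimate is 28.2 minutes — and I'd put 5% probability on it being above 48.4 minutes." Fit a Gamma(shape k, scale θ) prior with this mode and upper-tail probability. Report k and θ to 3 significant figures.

Gamma(k,θ) with k>1 has mode (k−1)θ, so θ = 28.2/(k−1).
Need P(X < 48.4) = 0.95 with θ tied to k this way. Start at k = 2, θ = 28.2: P(X<48.4) ≈ 0.512.
Too low — raise k to concentrate. Iterating converges to k ≈ 10.6.
Then θ = 28.2/(10.6−1) ≈ 2.95.

k ≈ 10.6, θ ≈ 2.95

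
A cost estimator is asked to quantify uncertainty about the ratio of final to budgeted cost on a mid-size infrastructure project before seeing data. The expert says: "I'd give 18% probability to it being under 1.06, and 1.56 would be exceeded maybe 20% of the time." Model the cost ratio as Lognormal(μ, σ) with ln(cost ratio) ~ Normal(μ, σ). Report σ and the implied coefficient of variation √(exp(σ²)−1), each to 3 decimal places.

σ ≈ 0.220, CV ≈ 0.223

If T ~ Lognormal(μ,σ) then ln T ~ Normal(μ,σ), so the p-quantile of ln T is μ + z_p·σ.
ln(1.06) = 0.05827 and ln(1.56) = 0.4447; z_{0.18} = -0.9154, z_{0.8} = 0.8416.
σ = (0.4447 − 0.05827)/(0.8416 − (-0.9154)) = 0.220.
μ = 0.05827 − (-0.9154)·0.220 = 0.260.
CV = √(exp(σ²)−1) = √(exp(0.0484)−1) = 0.223.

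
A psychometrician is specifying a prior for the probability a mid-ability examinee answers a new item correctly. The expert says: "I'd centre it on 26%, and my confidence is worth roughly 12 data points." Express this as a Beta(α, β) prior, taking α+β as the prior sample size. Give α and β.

α = 3.12, β = 8.88

Under the effective-sample-size interpretation, Beta(α, β) has prior mean α/(α+β) and prior sample size α+β.
So α+β = 12 and α/(α+β) = 0.26, giving α = 0.26·12 = 3.12 and β = 12 − 3.12 = 8.88.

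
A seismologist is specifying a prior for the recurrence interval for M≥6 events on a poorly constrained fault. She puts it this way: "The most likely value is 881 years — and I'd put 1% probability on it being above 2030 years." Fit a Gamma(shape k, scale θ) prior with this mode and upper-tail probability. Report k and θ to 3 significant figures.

k ≈ 7.85, θ ≈ 129

Gamma(k,θ) with k>1 has mode (k−1)θ, so θ = 881/(k−1).
Need P(X < 2030) = 0.99 with θ tied to k this way. Start at k = 2, θ = 881: P(X<2030) ≈ 0.670.
Too low — raise k to concentrate. Iterating converges to k ≈ 7.85.
Then θ = 881/(7.85−1) ≈ 129.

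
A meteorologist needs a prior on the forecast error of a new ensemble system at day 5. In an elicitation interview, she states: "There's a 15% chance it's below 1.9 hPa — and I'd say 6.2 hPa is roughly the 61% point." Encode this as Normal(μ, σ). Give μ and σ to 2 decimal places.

For Normal(μ,σ), the p-quantile is μ + z_p·σ. Here z_{0.15} = -1.036, z_{0.61} = 0.2793.
So 1.9 = μ − 1.036σ and 6.2 = μ + 0.2793σ.
Subtracting: σ = (6.2 − 1.9)/(0.2793 − (-1.036)) = 3.27.
Then μ = 1.9 − (-1.036)·3.27 = 5.29.

μ = 5.29, σ = 3.27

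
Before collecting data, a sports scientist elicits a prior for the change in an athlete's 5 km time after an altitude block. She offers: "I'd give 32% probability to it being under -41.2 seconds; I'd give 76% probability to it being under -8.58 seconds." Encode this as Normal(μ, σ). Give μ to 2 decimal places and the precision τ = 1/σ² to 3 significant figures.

The p-quantile of Normal(μ,σ) is μ + z_p·σ, with z_{0.32} = -0.4677 and z_{0.76} = 0.7063.
Eliminate σ: μ = (z₂·x₁ − z₁·x₂)/(z₂ − z₁) = (0.7063·-41.2 − (-0.4677)·-8.58)/1.174 = -28.20.
Then σ = (x₂ − x₁)/(z₂ − z₁) = (-8.58 − -41.2)/1.174 = 27.79.
Precision τ = 1/σ² = 1/27.79² = 0.0013.

μ = -28.20, τ = 0.0013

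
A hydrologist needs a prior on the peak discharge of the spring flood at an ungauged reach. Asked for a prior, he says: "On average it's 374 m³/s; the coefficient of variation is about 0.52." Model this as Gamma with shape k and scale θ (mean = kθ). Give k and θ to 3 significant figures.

k ≈ 3.7, θ ≈ 101

For Gamma(k, scale θ): mean = kθ, variance = kθ², so CV = 1/√k.
CV = 0.52, hence k = 1/CV² = 3.7.
Then θ = mean/k = 374/3.7 = 101.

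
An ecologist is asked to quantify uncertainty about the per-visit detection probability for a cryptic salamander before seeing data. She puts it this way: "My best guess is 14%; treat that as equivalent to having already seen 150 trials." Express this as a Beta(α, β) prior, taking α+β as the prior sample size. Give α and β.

α = 21, β = 129

Under the effective-sample-size interpretation, Beta(α, β) has prior mean α/(α+β) and prior sample size α+β.
So α+β = 150 and α/(α+β) = 0.14, giving α = 0.14·150 = 21 and β = 150 − 21 = 129.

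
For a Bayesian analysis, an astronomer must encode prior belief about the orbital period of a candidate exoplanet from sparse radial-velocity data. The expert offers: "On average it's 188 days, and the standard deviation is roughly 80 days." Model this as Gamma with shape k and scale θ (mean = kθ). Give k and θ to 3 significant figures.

For Gamma(k, scale θ): mean = kθ, variance = kθ², so CV = 1/√k.
CV = SD/mean = 80/188 = 0.4255, hence k = 1/CV² = 5.52.
Then θ = mean/k = 188/5.52 = 34.

k ≈ 5.52, θ ≈ 34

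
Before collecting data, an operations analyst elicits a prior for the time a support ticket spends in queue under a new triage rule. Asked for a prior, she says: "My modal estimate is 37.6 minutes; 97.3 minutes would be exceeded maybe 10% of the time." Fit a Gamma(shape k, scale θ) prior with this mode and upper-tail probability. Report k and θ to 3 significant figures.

Gamma(k,θ) with k>1 has mode (k−1)θ, so θ = 37.6/(k−1).
Need P(X < 97.3) = 0.9 with θ tied to k this way. Start at k = 2, θ = 37.6: P(X<97.3) ≈ 0.730.
Too low — raise k to concentrate. Iterating converges to k ≈ 3.12.
Then θ = 37.6/(3.12−1) ≈ 17.7.

k ≈ 3.12, θ ≈ 17.7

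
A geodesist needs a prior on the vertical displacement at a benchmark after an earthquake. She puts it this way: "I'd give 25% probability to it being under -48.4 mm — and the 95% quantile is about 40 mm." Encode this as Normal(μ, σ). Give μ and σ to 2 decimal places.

μ = -22.69, σ = 38.11

The p-quantile of Normal(μ,σ) is μ + z_p·σ, with z_{0.25} = -0.6745 and z_{0.95} = 1.645.
Eliminate σ: μ = (z₂·x₁ − z₁·x₂)/(z₂ − z₁) = (1.645·-48.4 − (-0.6745)·40)/2.319 = -22.69.
Then σ = (x₂ − x₁)/(z₂ − z₁) = (40 − -48.4)/2.319 = 38.11.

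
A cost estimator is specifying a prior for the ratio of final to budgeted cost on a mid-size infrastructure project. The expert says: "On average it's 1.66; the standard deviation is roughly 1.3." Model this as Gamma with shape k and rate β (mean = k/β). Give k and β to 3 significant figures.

For Gamma(k, rate β): mean = k/β, variance = k/β², so CV = 1/√k.
CV = SD/mean = 1.3/1.66 = 0.7831, hence k = 1/CV² = 1.63.
Then β = k/mean = 1.63/1.66 = 0.982.

k ≈ 1.63, β ≈ 0.982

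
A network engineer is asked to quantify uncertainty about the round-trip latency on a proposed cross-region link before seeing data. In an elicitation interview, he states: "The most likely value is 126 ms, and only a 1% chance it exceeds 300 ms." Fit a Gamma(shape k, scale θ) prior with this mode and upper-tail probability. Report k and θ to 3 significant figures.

Gamma(k,θ) with k>1 has mode (k−1)θ, so θ = 126/(k−1).
Need P(X < 300) = 0.99 with θ tied to k this way. Start at k = 2, θ = 126: P(X<300) ≈ 0.687.
Too low — raise k to concentrate. Iterating converges to k ≈ 7.3.
Then θ = 126/(7.3−1) ≈ 20.

k ≈ 7.3, θ ≈ 20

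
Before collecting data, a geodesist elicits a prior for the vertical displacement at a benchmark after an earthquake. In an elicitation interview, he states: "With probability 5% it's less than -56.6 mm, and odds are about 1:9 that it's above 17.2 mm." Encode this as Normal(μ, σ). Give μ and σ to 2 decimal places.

μ = -15.12, σ = 25.22

The p-quantile of Normal(μ,σ) is μ + z_p·σ, with z_{0.05} = -1.645 and z_{0.9} = 1.282.
Eliminate σ: μ = (z₂·x₁ − z₁·x₂)/(z₂ − z₁) = (1.282·-56.6 − (-1.645)·17.2)/2.926 = -15.12.
Then σ = (x₂ − x₁)/(z₂ − z₁) = (17.2 − -56.6)/2.926 = 25.22.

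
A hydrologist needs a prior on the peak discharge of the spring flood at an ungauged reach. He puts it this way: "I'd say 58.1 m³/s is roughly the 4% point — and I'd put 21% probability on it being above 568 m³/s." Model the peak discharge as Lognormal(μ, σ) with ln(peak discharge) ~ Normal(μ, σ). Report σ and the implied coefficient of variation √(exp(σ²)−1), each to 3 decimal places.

If T ~ Lognormal(μ,σ) then ln T ~ Normal(μ,σ), so the p-quantile of ln T is μ + z_p·σ.
ln(58.1) = 4.062 and ln(568) = 6.342; z_{0.04} = -1.751, z_{0.79} = 0.8064.
σ = (6.342 − 4.062)/(0.8064 − (-1.751)) = 0.892.
μ = 4.062 − (-1.751)·0.892 = 5.623.
CV = √(exp(σ²)−1) = √(exp(0.7950)−1) = 1.102.

σ ≈ 0.892, CV ≈ 1.102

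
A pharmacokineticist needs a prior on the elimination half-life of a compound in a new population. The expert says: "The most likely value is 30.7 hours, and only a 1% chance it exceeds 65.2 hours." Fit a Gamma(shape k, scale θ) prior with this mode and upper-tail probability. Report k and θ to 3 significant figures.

k ≈ 9.56, θ ≈ 3.59

Gamma(k,θ) with k>1 has mode (k−1)θ, so θ = 30.7/(k−1).
Need P(X < 65.2) = 0.99 with θ tied to k this way. Start at k = 2, θ = 30.7: P(X<65.2) ≈ 0.626.
Too low — raise k to concentrate. Iterating converges to k ≈ 9.56.
Then θ = 30.7/(9.56−1) ≈ 3.59.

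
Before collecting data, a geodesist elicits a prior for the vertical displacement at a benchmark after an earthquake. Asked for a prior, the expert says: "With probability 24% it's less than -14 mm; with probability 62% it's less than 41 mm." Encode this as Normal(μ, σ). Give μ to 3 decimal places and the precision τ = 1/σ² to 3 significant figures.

μ = 24.394, τ = 0.000338

For Normal(μ,σ), the p-quantile is μ + z_p·σ. Here z_{0.24} = -0.7063, z_{0.62} = 0.3055.
So -14 = μ − 0.7063σ and 41 = μ + 0.3055σ.
Subtracting: σ = (41 − -14)/(0.3055 − (-0.7063)) = 54.359.
Then μ = -14 − (-0.7063)·54.359 = 24.394.
Precision τ = 1/σ² = 1/54.36² = 0.000338.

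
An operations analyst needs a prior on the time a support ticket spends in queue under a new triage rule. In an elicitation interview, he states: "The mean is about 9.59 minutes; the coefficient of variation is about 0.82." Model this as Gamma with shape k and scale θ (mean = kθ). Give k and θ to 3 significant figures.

For Gamma(k, scale θ): mean = kθ, variance = kθ², so CV = 1/√k.
CV = 0.82, hence k = 1/CV² = 1.49.
Then θ = mean/k = 9.59/1.49 = 6.45.

k ≈ 1.49, θ ≈ 6.45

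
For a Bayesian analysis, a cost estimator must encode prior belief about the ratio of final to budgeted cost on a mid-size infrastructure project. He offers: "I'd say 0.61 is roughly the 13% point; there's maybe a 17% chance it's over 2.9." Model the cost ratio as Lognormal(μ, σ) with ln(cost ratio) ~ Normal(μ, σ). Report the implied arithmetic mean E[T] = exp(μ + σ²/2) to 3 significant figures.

If T ~ Lognormal(μ,σ) then ln T ~ Normal(μ,σ), so the p-quantile of ln T is μ + z_p·σ.
ln(0.61) = -0.4943 and ln(2.9) = 1.065; z_{0.13} = -1.126, z_{0.83} = 0.9542.
σ = (1.065 − -0.4943)/(0.9542 − (-1.126)) = 0.749.
μ = -0.4943 − (-1.126)·0.749 = 0.350.
E[T] = exp(μ + σ²/2) = exp(0.350 + 0.2807) = 1.88.

E[T] ≈ 1.88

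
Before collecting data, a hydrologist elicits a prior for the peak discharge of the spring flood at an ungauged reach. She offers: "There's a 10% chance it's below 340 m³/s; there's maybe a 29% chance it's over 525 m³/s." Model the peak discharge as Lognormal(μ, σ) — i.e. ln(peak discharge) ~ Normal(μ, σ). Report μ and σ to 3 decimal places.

If T ~ Lognormal(μ,σ) then ln T ~ Normal(μ,σ), so the p-quantile of ln T is μ + z_p·σ.
ln(340) = 5.829 and ln(525) = 6.263; z_{0.1} = -1.282, z_{0.71} = 0.5534.
σ = (6.263 − 5.829)/(0.5534 − (-1.282)) = 0.237.
μ = 5.829 − (-1.282)·0.237 = 6.132.

μ ≈ 6.132, σ ≈ 0.237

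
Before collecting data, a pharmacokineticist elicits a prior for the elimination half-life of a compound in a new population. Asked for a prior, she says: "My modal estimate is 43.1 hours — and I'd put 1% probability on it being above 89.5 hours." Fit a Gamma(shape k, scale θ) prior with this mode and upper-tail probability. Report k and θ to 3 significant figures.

k ≈ 10.1, θ ≈ 4.72

Gamma(k,θ) with k>1 has mode (k−1)θ, so θ = 43.1/(k−1).
Need P(X < 89.5) = 0.99 with θ tied to k this way. Start at k = 2, θ = 43.1: P(X<89.5) ≈ 0.614.
Too low — raise k to concentrate. Iterating converges to k ≈ 10.1.
Then θ = 43.1/(10.1−1) ≈ 4.72.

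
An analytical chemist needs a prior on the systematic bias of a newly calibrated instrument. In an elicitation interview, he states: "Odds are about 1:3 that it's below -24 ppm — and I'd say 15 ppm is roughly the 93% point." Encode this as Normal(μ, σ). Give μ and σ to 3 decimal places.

For Normal(μ,σ), the p-quantile is μ + z_p·σ. Here z_{0.25} = -0.6745, z_{0.93} = 1.476.
So -24 = μ − 0.6745σ and 15 = μ + 1.476σ.
Subtracting: σ = (15 − -24)/(1.476 − (-0.6745)) = 18.137.
Then μ = -24 − (-0.6745)·18.137 = -11.767.

μ = -11.767, σ = 18.137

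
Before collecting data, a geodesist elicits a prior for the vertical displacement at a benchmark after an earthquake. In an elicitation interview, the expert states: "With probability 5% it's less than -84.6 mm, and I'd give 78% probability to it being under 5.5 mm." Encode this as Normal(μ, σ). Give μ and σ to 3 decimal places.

μ = -23.285, σ = 37.277

The p-quantile of Normal(μ,σ) is μ + z_p·σ, with z_{0.05} = -1.645 and z_{0.78} = 0.7722.
Eliminate σ: μ = (z₂·x₁ − z₁·x₂)/(z₂ − z₁) = (0.7722·-84.6 − (-1.645)·5.5)/2.417 = -23.285.
Then σ = (x₂ − x₁)/(z₂ − z₁) = (5.5 − -84.6)/2.417 = 37.277.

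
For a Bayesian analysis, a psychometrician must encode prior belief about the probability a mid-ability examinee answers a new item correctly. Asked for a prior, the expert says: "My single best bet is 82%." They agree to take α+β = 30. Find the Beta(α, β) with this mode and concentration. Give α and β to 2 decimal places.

For α,β > 1 the Beta mode is (α−1)/(α+β−2). With α+β = 30, the mode is (α−1)/28.
Set (α−1)/28 = 0.82 → α = 1 + 0.82·28 = 23.96.
β = 30 − α = 6.04.

α = 23.96, β = 6.04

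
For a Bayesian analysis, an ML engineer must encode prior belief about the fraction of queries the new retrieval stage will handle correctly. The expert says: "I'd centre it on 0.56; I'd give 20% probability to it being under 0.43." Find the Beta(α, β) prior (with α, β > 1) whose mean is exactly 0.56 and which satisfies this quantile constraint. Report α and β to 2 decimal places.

α ≈ 5.76, β ≈ 4.52

With mean 0.56 fixed, write α = 0.56s, β = 0.44s where s = α+β.
Need P(θ < 0.43) = 0.2 under Beta(0.56s, 0.44s). Normal approximation: (q−m)/√(m(1−m)/s) ≈ z_{0.2} = -0.842, so s ≈ 0.56·0.44·(-0.842)²/(0.43−0.56)² = 10.3.
At s = 10.3: P(θ<0.43) ≈ 0.199. Adjusting to match 0.2 gives s ≈ 10.28.
So α = 0.56·10.28 ≈ 5.76, β = 0.44·10.28 ≈ 4.52.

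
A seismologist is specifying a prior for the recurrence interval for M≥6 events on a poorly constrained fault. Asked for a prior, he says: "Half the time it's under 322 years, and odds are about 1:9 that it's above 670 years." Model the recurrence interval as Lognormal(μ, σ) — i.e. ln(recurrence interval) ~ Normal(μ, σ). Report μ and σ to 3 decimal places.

If T ~ Lognormal(μ,σ) then ln T ~ Normal(μ,σ), so the p-quantile of ln T is μ + z_p·σ.
ln(322) = 5.775 and ln(670) = 6.507; z_{0.5} = 0, z_{0.9} = 1.282.
σ = (6.507 − 5.775)/(1.282 − (0)) = 0.572.
μ = 5.775 − (0)·0.572 = 5.775.

μ ≈ 5.775, σ ≈ 0.572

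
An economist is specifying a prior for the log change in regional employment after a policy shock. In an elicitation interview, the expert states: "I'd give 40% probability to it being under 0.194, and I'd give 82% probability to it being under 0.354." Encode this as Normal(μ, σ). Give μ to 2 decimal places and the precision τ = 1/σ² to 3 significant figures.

For Normal(μ,σ), the p-quantile is μ + z_p·σ. Here z_{0.4} = -0.2533, z_{0.82} = 0.9154.
So 0.194 = μ − 0.2533σ and 0.354 = μ + 0.9154σ.
Subtracting: σ = (0.354 − 0.194)/(0.9154 − (-0.2533)) = 0.14.
Then μ = 0.194 − (-0.2533)·0.14 = 0.23.
Precision τ = 1/σ² = 1/0.1369² = 53.4.

μ = 0.23, τ = 53.4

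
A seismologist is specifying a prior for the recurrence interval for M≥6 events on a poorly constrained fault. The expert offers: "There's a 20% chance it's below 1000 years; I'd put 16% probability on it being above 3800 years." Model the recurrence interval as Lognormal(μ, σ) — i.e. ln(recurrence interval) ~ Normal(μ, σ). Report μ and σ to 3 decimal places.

μ ≈ 7.520, σ ≈ 0.727

If T ~ Lognormal(μ,σ) then ln T ~ Normal(μ,σ), so the p-quantile of ln T is μ + z_p·σ.
ln(1000) = 6.908 and ln(3800) = 8.243; z_{0.2} = -0.8416, z_{0.84} = 0.9945.
σ = (8.243 − 6.908)/(0.9945 − (-0.8416)) = 0.727.
μ = 6.908 − (-0.8416)·0.727 = 7.520.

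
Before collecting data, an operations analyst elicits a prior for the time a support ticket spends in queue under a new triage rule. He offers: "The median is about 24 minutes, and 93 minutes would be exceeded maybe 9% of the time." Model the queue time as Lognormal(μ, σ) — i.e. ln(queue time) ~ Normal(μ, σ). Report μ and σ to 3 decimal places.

μ ≈ 3.178, σ ≈ 1.010

If T ~ Lognormal(μ,σ) then ln T ~ Normal(μ,σ), so the p-quantile of ln T is μ + z_p·σ.
ln(24) = 3.178 and ln(93) = 4.533; z_{0.5} = 0, z_{0.91} = 1.341.
σ = (4.533 − 3.178)/(1.341 − (0)) = 1.010.
μ = 3.178 − (0)·1.010 = 3.178.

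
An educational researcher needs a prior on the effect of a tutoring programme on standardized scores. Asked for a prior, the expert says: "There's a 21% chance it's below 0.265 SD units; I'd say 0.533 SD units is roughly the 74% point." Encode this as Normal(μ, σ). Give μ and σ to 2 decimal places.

For Normal(μ,σ), the p-quantile is μ + z_p·σ. Here z_{0.21} = -0.8064, z_{0.74} = 0.6433.
So 0.265 = μ − 0.8064σ and 0.533 = μ + 0.6433σ.
Subtracting: σ = (0.533 − 0.265)/(0.6433 − (-0.8064)) = 0.18.
Then μ = 0.265 − (-0.8064)·0.18 = 0.41.

μ = 0.41, σ = 0.18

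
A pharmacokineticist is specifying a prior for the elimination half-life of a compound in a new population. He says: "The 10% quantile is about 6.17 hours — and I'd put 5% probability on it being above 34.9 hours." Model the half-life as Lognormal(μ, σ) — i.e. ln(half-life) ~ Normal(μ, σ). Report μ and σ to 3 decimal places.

If T ~ Lognormal(μ,σ) then ln T ~ Normal(μ,σ), so the p-quantile of ln T is μ + z_p·σ.
ln(6.17) = 1.82 and ln(34.9) = 3.552; z_{0.1} = -1.282, z_{0.95} = 1.645.
σ = (3.552 − 1.82)/(1.645 − (-1.282)) = 0.592.
μ = 1.82 − (-1.282)·0.592 = 2.579.

μ ≈ 2.579, σ ≈ 0.592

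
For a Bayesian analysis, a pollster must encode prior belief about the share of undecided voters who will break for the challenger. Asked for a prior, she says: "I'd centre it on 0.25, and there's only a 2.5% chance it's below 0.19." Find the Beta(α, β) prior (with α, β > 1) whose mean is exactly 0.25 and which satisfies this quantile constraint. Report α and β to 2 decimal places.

α ≈ 45.54, β ≈ 136.61

With mean 0.25 fixed, write α = 0.25s, β = 0.75s where s = α+β.
Need P(θ < 0.19) = 0.025 under Beta(0.25s, 0.75s). Normal approximation: (q−m)/√(m(1−m)/s) ≈ z_{0.025} = -1.96, so s ≈ 0.25·0.75·(-1.96)²/(0.19−0.25)² = 200.1.
At s = 200.1: P(θ<0.19) ≈ 0.020. Adjusting to match 0.025 gives s ≈ 182.14.
So α = 0.25·182.14 ≈ 45.54, β = 0.75·182.14 ≈ 136.61.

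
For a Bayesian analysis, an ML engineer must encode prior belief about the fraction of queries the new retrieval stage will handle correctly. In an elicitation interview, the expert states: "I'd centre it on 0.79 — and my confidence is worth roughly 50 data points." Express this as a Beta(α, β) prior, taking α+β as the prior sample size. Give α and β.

α = 39.5, β = 10.5

Under the effective-sample-size interpretation, Beta(α, β) has prior mean α/(α+β) and prior sample size α+β.
So α+β = 50 and α/(α+β) = 0.79, giving α = 0.79·50 = 39.5 and β = 50 − 39.5 = 10.5.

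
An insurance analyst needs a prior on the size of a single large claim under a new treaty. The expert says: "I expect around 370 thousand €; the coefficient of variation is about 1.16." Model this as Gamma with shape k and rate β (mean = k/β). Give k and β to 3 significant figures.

k ≈ 0.743, β ≈ 0.00201

For Gamma(k, rate β): mean = k/β, variance = k/β², so CV = 1/√k.
CV = 1.16, hence k = 1/CV² = 0.743.
Then β = k/mean = 0.743/370 = 0.00201.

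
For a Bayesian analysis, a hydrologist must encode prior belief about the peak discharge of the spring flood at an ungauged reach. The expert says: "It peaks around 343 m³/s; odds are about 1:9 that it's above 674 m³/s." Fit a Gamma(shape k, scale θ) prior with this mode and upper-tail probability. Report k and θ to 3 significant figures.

Gamma(k,θ) with k>1 has mode (k−1)θ, so θ = 343/(k−1).
Need P(X < 674) = 0.9 with θ tied to k this way. Start at k = 2, θ = 343: P(X<674) ≈ 0.584.
Too low — raise k to concentrate. Iterating converges to k ≈ 5.2.
Then θ = 343/(5.2−1) ≈ 81.7.

k ≈ 5.2, θ ≈ 81.7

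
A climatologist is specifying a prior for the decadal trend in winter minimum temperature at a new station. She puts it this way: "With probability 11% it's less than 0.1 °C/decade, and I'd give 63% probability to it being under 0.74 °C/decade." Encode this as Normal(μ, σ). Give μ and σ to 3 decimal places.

The p-quantile of Normal(μ,σ) is μ + z_p·σ, with z_{0.11} = -1.227 and z_{0.63} = 0.3319.
Eliminate σ: μ = (z₂·x₁ − z₁·x₂)/(z₂ − z₁) = (0.3319·0.1 − (-1.227)·0.74)/1.558 = 0.604.
Then σ = (x₂ − x₁)/(z₂ − z₁) = (0.74 − 0.1)/1.558 = 0.411.

μ = 0.604, σ = 0.411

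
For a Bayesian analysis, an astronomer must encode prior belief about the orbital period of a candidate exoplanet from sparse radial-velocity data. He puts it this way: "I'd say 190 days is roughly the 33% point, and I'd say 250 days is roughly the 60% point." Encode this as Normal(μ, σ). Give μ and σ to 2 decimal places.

μ = 228.07, σ = 86.55

The p-quantile of Normal(μ,σ) is μ + z_p·σ, with z_{0.33} = -0.4399 and z_{0.6} = 0.2533.
Eliminate σ: μ = (z₂·x₁ − z₁·x₂)/(z₂ − z₁) = (0.2533·190 − (-0.4399)·250)/0.6933 = 228.07.
Then σ = (x₂ − x₁)/(z₂ − z₁) = (250 − 190)/0.6933 = 86.55.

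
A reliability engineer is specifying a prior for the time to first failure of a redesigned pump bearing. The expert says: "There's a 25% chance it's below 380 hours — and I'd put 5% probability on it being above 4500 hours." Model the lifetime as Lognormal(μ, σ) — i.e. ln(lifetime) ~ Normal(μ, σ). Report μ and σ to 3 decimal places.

μ ≈ 6.659, σ ≈ 1.066

If T ~ Lognormal(μ,σ) then ln T ~ Normal(μ,σ), so the p-quantile of ln T is μ + z_p·σ.
ln(380) = 5.94 and ln(4500) = 8.412; z_{0.25} = -0.6745, z_{0.95} = 1.645.
σ = (8.412 − 5.94)/(1.645 − (-0.6745)) = 1.066.
μ = 5.94 − (-0.6745)·1.066 = 6.659.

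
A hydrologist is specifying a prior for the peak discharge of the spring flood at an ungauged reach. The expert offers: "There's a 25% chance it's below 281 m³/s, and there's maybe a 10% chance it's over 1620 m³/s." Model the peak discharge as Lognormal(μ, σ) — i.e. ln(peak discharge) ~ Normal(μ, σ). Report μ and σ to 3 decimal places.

If T ~ Lognormal(μ,σ) then ln T ~ Normal(μ,σ), so the p-quantile of ln T is μ + z_p·σ.
ln(281) = 5.638 and ln(1620) = 7.39; z_{0.25} = -0.6745, z_{0.9} = 1.282.
σ = (7.39 − 5.638)/(1.282 − (-0.6745)) = 0.896.
μ = 5.638 − (-0.6745)·0.896 = 6.242.

μ ≈ 6.242, σ ≈ 0.896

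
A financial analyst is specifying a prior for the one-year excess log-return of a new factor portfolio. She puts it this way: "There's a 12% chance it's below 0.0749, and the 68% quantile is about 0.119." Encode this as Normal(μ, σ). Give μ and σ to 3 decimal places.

μ = 0.106, σ = 0.027

For Normal(μ,σ), the p-quantile is μ + z_p·σ. Here z_{0.12} = -1.175, z_{0.68} = 0.4677.
So 0.0749 = μ − 1.175σ and 0.119 = μ + 0.4677σ.
Subtracting: σ = (0.119 − 0.0749)/(0.4677 − (-1.175)) = 0.027.
Then μ = 0.0749 − (-1.175)·0.027 = 0.106.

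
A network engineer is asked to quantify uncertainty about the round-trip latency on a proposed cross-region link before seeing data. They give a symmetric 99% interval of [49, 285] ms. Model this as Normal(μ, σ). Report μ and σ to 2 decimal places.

A symmetric 99% interval runs μ ± z·σ with z = 2.576.
Half-width = 118, so σ = 118/2.576 = 45.81.
μ is the interval midpoint, 167.00.

μ = 167.00, σ = 45.81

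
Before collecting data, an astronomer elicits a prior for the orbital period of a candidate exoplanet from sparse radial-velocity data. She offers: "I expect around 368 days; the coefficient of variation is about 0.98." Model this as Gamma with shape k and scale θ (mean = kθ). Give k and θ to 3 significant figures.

k ≈ 1.04, θ ≈ 353

For Gamma(k, scale θ): mean = kθ, variance = kθ², so CV = 1/√k.
CV = 0.98, hence k = 1/CV² = 1.04.
Then θ = mean/k = 368/1.04 = 353.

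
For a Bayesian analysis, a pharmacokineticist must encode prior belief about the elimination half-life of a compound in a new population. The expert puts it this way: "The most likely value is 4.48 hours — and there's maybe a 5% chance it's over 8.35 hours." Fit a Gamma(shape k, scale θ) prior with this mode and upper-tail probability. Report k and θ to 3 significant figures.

Gamma(k,θ) with k>1 has mode (k−1)θ, so θ = 4.48/(k−1).
Need P(X < 8.35) = 0.95 with θ tied to k this way. Start at k = 2, θ = 4.48: P(X<8.35) ≈ 0.556.
Too low — raise k to concentrate. Iterating converges to k ≈ 8.18.
Then θ = 4.48/(8.18−1) ≈ 0.624.

k ≈ 8.18, θ ≈ 0.624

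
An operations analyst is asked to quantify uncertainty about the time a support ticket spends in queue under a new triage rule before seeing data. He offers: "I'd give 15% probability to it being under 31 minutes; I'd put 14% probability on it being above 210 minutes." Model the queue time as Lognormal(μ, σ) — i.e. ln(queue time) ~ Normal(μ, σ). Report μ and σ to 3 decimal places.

If T ~ Lognormal(μ,σ) then ln T ~ Normal(μ,σ), so the p-quantile of ln T is μ + z_p·σ.
ln(31) = 3.434 and ln(210) = 5.347; z_{0.15} = -1.036, z_{0.86} = 1.08.
σ = (5.347 − 3.434)/(1.08 − (-1.036)) = 0.904.
μ = 3.434 − (-1.036)·0.904 = 4.371.

μ ≈ 4.371, σ ≈ 0.904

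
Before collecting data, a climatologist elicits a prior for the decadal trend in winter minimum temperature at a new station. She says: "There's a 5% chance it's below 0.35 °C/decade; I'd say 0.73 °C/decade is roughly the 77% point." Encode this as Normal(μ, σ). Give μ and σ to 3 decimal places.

The p-quantile of Normal(μ,σ) is μ + z_p·σ, with z_{0.05} = -1.645 and z_{0.77} = 0.7388.
Eliminate σ: μ = (z₂·x₁ − z₁·x₂)/(z₂ − z₁) = (0.7388·0.35 − (-1.645)·0.73)/2.384 = 0.612.
Then σ = (x₂ − x₁)/(z₂ − z₁) = (0.73 − 0.35)/2.384 = 0.159.

μ = 0.612, σ = 0.159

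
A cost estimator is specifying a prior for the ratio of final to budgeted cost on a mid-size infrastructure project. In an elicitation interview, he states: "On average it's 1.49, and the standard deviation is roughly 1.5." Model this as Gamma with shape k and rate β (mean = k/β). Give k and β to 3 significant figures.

For Gamma(k, rate β): mean = k/β, variance = k/β², so CV = 1/√k.
CV = SD/mean = 1.5/1.49 = 1.007, hence k = 1/CV² = 0.987.
Then β = k/mean = 0.987/1.49 = 0.662.

k ≈ 0.987, β ≈ 0.662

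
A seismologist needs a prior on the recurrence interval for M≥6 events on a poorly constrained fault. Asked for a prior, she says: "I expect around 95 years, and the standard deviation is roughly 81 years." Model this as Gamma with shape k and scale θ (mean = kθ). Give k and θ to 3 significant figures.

k ≈ 1.38, θ ≈ 69.1

For Gamma(k, scale θ): mean = kθ, variance = kθ², so CV = 1/√k.
CV = SD/mean = 81/95 = 0.8526, hence k = 1/CV² = 1.38.
Then θ = mean/k = 95/1.38 = 69.1.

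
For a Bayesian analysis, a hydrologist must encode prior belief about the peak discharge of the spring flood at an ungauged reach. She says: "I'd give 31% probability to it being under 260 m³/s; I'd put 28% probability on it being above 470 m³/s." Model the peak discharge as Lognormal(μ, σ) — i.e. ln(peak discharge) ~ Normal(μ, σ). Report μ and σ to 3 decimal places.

If T ~ Lognormal(μ,σ) then ln T ~ Normal(μ,σ), so the p-quantile of ln T is μ + z_p·σ.
ln(260) = 5.561 and ln(470) = 6.153; z_{0.31} = -0.4959, z_{0.72} = 0.5828.
σ = (6.153 − 5.561)/(0.5828 − (-0.4959)) = 0.549.
μ = 5.561 − (-0.4959)·0.549 = 5.833.

μ ≈ 5.833, σ ≈ 0.549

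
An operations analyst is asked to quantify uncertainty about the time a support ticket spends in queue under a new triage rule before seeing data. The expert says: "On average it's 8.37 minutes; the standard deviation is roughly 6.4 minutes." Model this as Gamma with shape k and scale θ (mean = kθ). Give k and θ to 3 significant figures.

For Gamma(k, scale θ): mean = kθ, variance = kθ², so CV = 1/√k.
CV = SD/mean = 6.4/8.37 = 0.7646, hence k = 1/CV² = 1.71.
Then θ = mean/k = 8.37/1.71 = 4.89.

k ≈ 1.71, θ ≈ 4.89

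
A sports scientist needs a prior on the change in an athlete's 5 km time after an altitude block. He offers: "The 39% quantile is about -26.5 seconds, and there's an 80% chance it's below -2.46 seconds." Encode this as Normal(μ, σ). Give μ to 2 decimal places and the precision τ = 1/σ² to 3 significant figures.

μ = -20.51, τ = 0.00217

The p-quantile of Normal(μ,σ) is μ + z_p·σ, with z_{0.39} = -0.2793 and z_{0.8} = 0.8416.
Eliminate σ: μ = (z₂·x₁ − z₁·x₂)/(z₂ − z₁) = (0.8416·-26.5 − (-0.2793)·-2.46)/1.121 = -20.51.
Then σ = (x₂ − x₁)/(z₂ − z₁) = (-2.46 − -26.5)/1.121 = 21.45.
Precision τ = 1/σ² = 1/21.45² = 0.00217.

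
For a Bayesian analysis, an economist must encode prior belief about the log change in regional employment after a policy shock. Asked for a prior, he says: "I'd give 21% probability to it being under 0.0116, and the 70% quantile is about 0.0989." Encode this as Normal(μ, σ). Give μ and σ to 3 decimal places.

For Normal(μ,σ), the p-quantile is μ + z_p·σ. Here z_{0.21} = -0.8064, z_{0.7} = 0.5244.
So 0.0116 = μ − 0.8064σ and 0.0989 = μ + 0.5244σ.
Subtracting: σ = (0.0989 − 0.0116)/(0.5244 − (-0.8064)) = 0.066.
Then μ = 0.0116 − (-0.8064)·0.066 = 0.065.

μ = 0.065, σ = 0.066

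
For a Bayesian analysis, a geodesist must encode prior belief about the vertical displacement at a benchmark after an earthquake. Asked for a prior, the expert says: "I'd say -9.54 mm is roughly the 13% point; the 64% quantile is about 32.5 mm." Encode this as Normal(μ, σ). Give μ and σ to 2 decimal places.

μ = 22.35, σ = 28.31

For Normal(μ,σ), the p-quantile is μ + z_p·σ. Here z_{0.13} = -1.126, z_{0.64} = 0.3585.
So -9.54 = μ − 1.126σ and 32.5 = μ + 0.3585σ.
Subtracting: σ = (32.5 − -9.54)/(0.3585 − (-1.126)) = 28.31.
Then μ = -9.54 − (-1.126)·28.31 = 22.35.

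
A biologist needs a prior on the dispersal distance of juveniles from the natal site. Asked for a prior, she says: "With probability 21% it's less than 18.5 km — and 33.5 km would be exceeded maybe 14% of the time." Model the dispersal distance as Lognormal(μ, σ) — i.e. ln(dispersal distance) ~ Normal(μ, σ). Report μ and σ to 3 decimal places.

If T ~ Lognormal(μ,σ) then ln T ~ Normal(μ,σ), so the p-quantile of ln T is μ + z_p·σ.
ln(18.5) = 2.918 and ln(33.5) = 3.512; z_{0.21} = -0.8064, z_{0.86} = 1.08.
σ = (3.512 − 2.918)/(1.08 − (-0.8064)) = 0.315.
μ = 2.918 − (-0.8064)·0.315 = 3.172.

μ ≈ 3.172, σ ≈ 0.315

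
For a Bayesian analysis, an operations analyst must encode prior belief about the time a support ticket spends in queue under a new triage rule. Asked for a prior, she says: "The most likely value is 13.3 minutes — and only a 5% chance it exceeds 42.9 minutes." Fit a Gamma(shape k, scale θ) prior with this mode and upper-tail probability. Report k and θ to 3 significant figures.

k ≈ 2.91, θ ≈ 6.96

Gamma(k,θ) with k>1 has mode (k−1)θ, so θ = 13.3/(k−1).
Need P(X < 42.9) = 0.95 with θ tied to k this way. Start at k = 2, θ = 13.3: P(X<42.9) ≈ 0.832.
Too low — raise k to concentrate. Iterating converges to k ≈ 2.91.
Then θ = 13.3/(2.91−1) ≈ 6.96.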